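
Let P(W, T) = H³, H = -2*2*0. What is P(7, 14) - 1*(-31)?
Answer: 31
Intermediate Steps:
H = 0 (H = -4*0 = 0)
P(W, T) = 0 (P(W, T) = 0³ = 0)
P(7, 14) - 1*(-31) = 0 - 1*(-31) = 0 + 31 = 31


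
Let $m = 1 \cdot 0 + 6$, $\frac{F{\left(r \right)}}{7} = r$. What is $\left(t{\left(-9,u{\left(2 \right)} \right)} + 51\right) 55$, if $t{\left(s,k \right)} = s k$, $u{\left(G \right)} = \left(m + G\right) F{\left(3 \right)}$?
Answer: $-80355$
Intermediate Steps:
$F{\left(r \right)} = 7 r$
$m = 6$ ($m = 0 + 6 = 6$)
$u{\left(G \right)} = 126 + 21 G$ ($u{\left(G \right)} = \left(6 + G\right) 7 \cdot 3 = \left(6 + G\right) 21 = 126 + 21 G$)
$t{\left(s,k \right)} = k s$
$\left(t{\left(-9,u{\left(2 \right)} \right)} + 51\right) 55 = \left(\left(126 + 21 \cdot 2\right) \left(-9\right) + 51\right) 55 = \left(\left(126 + 42\right) \left(-9\right) + 51\right) 55 = \left(168 \left(-9\right) + 51\right) 55 = \left(-1512 + 51\right) 55 = \left(-1461\right) 55 = -80355$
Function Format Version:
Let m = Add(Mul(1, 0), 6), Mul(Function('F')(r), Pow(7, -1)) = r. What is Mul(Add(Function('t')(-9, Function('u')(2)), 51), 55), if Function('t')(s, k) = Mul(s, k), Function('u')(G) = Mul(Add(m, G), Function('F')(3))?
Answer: -80355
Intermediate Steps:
Function('F')(r) = Mul(7, r)
m = 6 (m = Add(0, 6) = 6)
Function('u')(G) = Add(126, Mul(21, G)) (Function('u')(G) = Mul(Add(6, G), Mul(7, 3)) = Mul(Add(6, G), 21) = Add(126, Mul(21, G)))
Function('t')(s, k) = Mul(k, s)
Mul(Add(Function('t')(-9, Function('u')(2)), 51), 55) = Mul(Add(Mul(Add(126, Mul(21, 2)), -9), 51), 55) = Mul(Add(Mul(Add(126, 42), -9), 51), 55) = Mul(Add(Mul(168, -9), 51), 55) = Mul(Add(-1512, 51), 55) = Mul(-1461, 55) = -80355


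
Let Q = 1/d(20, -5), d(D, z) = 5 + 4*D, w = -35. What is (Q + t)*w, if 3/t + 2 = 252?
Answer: -707/850 ≈ -0.83176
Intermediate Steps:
t = 3/250 (t = 3/(-2 + 252) = 3/250 ≈ 0.012000)
Q = 1/85 (Q = 1/(5 + 4*20) = 1/(5 + 80) = 1/85 ≈ 0.011765)
(Q + t)*w = (1/85 + 3/250)*(-35) = (101/4250)*(-35) = -707/850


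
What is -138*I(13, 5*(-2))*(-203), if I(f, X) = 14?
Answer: 392196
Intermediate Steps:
-138*I(13, 5*(-2))*(-203) = -138*14*(-203) = -1932*(-203) = 392196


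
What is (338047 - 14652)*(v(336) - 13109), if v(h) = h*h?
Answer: 32270616865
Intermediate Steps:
v(h) = h**2
(338047 - 14652)*(v(336) - 13109) = (338047 - 14652)*(336**2 - 13109) = 323395*(112896 - 13109) = 323395*99787 = 32270616865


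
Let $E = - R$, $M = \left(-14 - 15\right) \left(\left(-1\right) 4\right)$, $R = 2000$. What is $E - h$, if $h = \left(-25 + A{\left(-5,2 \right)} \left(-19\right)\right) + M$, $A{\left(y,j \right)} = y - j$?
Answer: $-2224$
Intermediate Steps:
$M = 116$ ($M = \left(-29\right) \left(-4\right) = 116$)
$E = -2000$ ($E = \left(-1\right) 2000 = -2000$)
$h = 224$ ($h = \left(-25 + \left(-5 - 2\right) \left(-19\right)\right) + 116 = \left(-25 - -133\right) + 116 = \left(-25 + 133\right) + 116 = 108 + 116 = 224$)
$E - h = -2000 - 224 = -2224$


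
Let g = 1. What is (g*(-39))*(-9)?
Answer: 351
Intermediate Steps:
(g*(-39))*(-9) = (1*(-39))*(-9) = -39*(-9) = 351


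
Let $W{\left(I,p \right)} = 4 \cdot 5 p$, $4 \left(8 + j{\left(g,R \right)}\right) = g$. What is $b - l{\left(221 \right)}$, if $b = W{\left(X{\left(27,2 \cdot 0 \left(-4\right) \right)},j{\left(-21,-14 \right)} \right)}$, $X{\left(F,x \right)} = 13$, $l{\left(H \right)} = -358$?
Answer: $93$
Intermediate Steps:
$j{\left(g,R \right)} = -8 + \frac{g}{4}$
$W{\left(I,p \right)} = 20 p$
$b = -265$ ($b = 20 \left(-8 + \frac{1}{4} \left(-21\right)\right) = 20 \left(-8 - \frac{21}{4}\right) = 20 \left(- \frac{53}{4}\right) = -265$)
$b - l{\left(221 \right)} = -265 - -358 = -265 + 358 = 93$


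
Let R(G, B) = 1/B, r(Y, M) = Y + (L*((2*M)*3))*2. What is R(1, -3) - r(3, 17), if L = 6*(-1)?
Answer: 3662/3 ≈ 1220.7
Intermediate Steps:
L = -6
r(Y, M) = Y - 72*M (r(Y, M) = Y - 6*2*M*3*2 = Y - 36*M*2 = Y - 72*M)
R(1, -3) - r(3, 17) = 1/(-3) - (3 - 72*17) = -⅓ - (3 - 1224) = -⅓ - 1*(-1221) = -⅓ + 1221 = 3662/3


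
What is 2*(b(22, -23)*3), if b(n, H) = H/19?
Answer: -138/19 ≈ -7.2632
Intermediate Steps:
b(n, H) = H/19 (b(n, H) = H*(1/19) = H/19)
2*(b(22, -23)*3) = 2*(((1/19)*(-23))*3) = 2*(-23/19*3) = 2*(-69/19) = -138/19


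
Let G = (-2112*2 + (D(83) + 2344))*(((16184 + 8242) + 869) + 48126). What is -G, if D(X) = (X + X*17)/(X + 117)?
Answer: 13748302513/100 ≈ 1.3748e+8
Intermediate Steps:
D(X) = 18*X/(117 + X) (D(X) = (X + 17*X)/(117 + X) = (18*X)/(117 + X) = 18*X/(117 + X))
G = -13748302513/100 (G = (-2112*2 + (18*83/(117 + 83) + 2344))*(((16184 + 8242) + 869) + 48126) = (-4224 + (18*83/200 + 2344))*((24426 + 869) + 48126) = (-4224 + (18*83*(1/200) + 2344))*(25295 + 48126) = (-4224 + (747/100 + 2344))*73421 = (-4224 + 235147/100)*73421 = -187253/100*73421 = -13748302513/100 ≈ -1.3748e+8)
-G = -1*(-13748302513/100) = 13748302513/100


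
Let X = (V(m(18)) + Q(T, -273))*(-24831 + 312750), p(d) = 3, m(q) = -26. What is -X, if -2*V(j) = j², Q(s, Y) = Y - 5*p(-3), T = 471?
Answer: 180237294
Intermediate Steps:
Q(s, Y) = -15 + Y (Q(s, Y) = Y - 5*3 = Y - 15 = -15 + Y)
V(j) = -j²/2
X = -180237294 (X = (-½*(-26)² + (-15 - 273))*(-24831 + 312750) = (-½*676 - 288)*287919 = (-338 - 288)*287919 = -626*287919 = -180237294)
-X = -1*(-180237294) = 180237294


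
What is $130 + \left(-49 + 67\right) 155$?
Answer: $2920$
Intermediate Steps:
$130 + \left(-49 + 67\right) 155 = 130 + 18 \cdot 155 = 130 + 2790 = 2920$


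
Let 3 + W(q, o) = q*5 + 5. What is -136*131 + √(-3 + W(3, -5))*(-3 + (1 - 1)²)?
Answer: -17816 - 3*√14 ≈ -17827.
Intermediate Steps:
W(q, o) = 2 + 5*q (W(q, o) = -3 + (q*5 + 5) = -3 + (5*q + 5) = -3 + (5 + 5*q) = 2 + 5*q)
-136*131 + √(-3 + W(3, -5))*(-3 + (1 - 1)²) = -136*131 + √(-3 + (2 + 5*3))*(-3 + (1 - 1)²) = -17816 + √(-3 + (2 + 15))*(-3 + 0²) = -17816 + √(-3 + 17)*(-3 + 0) = -17816 + √14*(-3) = -17816 - 3*√14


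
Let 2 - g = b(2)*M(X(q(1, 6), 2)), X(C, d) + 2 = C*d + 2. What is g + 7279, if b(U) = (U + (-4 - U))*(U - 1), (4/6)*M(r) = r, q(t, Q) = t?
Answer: 7293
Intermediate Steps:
X(C, d) = C*d (X(C, d) = -2 + (C*d + 2) = -2 + (2 + C*d) = C*d)
M(r) = 3*r/2
b(U) = 4 - 4*U (b(U) = -4*(-1 + U) = 4 - 4*U)
g = 14 (g = 2 - (4 - 4*2)*3*(1*2)/2 = 2 - (4 - 8)*(3/2)*2 = 2 - (-4)*3 = 2 - 1*(-12) = 2 + 12 = 14)
g + 7279 = 14 + 7279 = 7293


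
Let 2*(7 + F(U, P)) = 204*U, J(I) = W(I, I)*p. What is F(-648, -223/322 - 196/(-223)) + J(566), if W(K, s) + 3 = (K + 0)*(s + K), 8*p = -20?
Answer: -3335751/2 ≈ -1.6679e+6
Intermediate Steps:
p = -5/2 (p = (1/8)*(-20) = -5/2 ≈ -2.5000)
W(K, s) = -3 + K*(K + s) (W(K, s) = -3 + (K + 0)*(s + K) = -3 + K*(K + s))
J(I) = 15/2 - 5*I**2 (J(I) = (-3 + I**2 + I*I)*(-5/2) = (-3 + I**2 + I**2)*(-5/2) = (-3 + 2*I**2)*(-5/2) = 15/2 - 5*I**2)
F(U, P) = -7 + 102*U (F(U, P) = -7 + (204*U)/2 = -7 + 102*U)
F(-648, -223/322 - 196/(-223)) + J(566) = (-7 + 102*(-648)) + (15/2 - 5*566**2) = (-7 - 66096) + (15/2 - 5*320356) = -66103 + (15/2 - 1601780) = -66103 - 3203545/2 = -3335751/2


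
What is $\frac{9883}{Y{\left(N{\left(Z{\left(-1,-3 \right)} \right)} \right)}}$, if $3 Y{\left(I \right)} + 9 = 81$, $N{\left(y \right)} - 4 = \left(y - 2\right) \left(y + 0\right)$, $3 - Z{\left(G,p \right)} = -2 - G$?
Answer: $\frac{9883}{24} \approx 411.79$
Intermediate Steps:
$Z{\left(G,p \right)} = 5 + G$ ($Z{\left(G,p \right)} = 3 - \left(-2 - G\right) = 3 + \left(2 + G\right) = 5 + G$)
$N{\left(y \right)} = 4 + y \left(-2 + y\right)$ ($N{\left(y \right)} = 4 + \left(y - 2\right) \left(y + 0\right) = 4 + \left(-2 + y\right) y = 4 + y \left(-2 + y\right)$)
$Y{\left(I \right)} = 24$ ($Y{\left(I \right)} = -3 + \frac{1}{3} \cdot 81 = -3 + 27 = 24$)
$\frac{9883}{Y{\left(N{\left(Z{\left(-1,-3 \right)} \right)} \right)}} = \frac{9883}{24}$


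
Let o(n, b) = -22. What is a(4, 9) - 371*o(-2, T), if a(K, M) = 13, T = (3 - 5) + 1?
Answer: 8175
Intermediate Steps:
T = -1 (T = -2 + 1 = -1)
a(4, 9) - 371*o(-2, T) = 13 - 371*(-22) = 13 + 8162 = 8175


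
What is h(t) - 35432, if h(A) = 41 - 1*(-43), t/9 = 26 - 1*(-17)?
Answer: -35348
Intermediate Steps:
t = 387 (t = 9*(26 - 1*(-17)) = 9*(26 + 17) = 9*43 = 387)
h(A) = 84 (h(A) = 41 + 43 = 84)
h(t) - 35432 = 84 - 35432 = -35348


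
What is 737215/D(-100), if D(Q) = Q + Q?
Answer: -147443/40 ≈ -3686.1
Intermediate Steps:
D(Q) = 2*Q
737215/D(-100) = 737215/((2*(-100))) = 737215/(-200) = 737215*(-1/200) = -147443/40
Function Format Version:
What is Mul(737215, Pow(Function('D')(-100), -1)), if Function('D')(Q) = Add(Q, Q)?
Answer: Rational(-147443, 40) ≈ -3686.1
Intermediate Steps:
Function('D')(Q) = Mul(2, Q)
Mul(737215, Pow(Function('D')(-100), -1)) = Mul(737215, Pow(Mul(2, -100), -1)) = Mul(737215, Pow(-200, -1)) = Mul(737215, Rational(-1, 200)) = Rational(-147443, 40)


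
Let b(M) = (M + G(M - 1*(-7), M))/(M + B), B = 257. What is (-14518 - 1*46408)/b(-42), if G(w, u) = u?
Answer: 6549545/42 ≈ 1.5594e+5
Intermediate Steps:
b(M) = 2*M/(257 + M) (b(M) = (M + M)/(M + 257) = (2*M)/(257 + M) = 2*M/(257 + M))
(-14518 - 1*46408)/b(-42) = (-14518 - 1*46408)/((2*(-42)/(257 - 42))) = (-14518 - 46408)/((2*(-42)/215)) = -60926/(2*(-42)*(1/215)) = -60926/(-84/215) = -60926*(-215/84) = 6549545/42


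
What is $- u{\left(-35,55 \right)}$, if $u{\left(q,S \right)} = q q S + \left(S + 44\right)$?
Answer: $-67474$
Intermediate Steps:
$u{\left(q,S \right)} = 44 + S + S q^{2}$ ($u{\left(q,S \right)} = q^{2} S + \left(44 + S\right) = S q^{2} + \left(44 + S\right) = 44 + S + S q^{2}$)
$- u{\left(-35,55 \right)} = - (44 + 55 + 55 \left(-35\right)^{2}) = - (44 + 55 + 55 \cdot 1225) = - (44 + 55 + 67375) = \left(-1\right) 67474 = -67474$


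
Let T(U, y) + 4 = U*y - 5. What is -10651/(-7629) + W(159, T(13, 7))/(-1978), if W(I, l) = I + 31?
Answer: 9809084/7545081 ≈ 1.3001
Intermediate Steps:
T(U, y) = -9 + U*y (T(U, y) = -4 + (U*y - 5) = -4 + (-5 + U*y) = -9 + U*y)
W(I, l) = 31 + I
-10651/(-7629) + W(159, T(13, 7))/(-1978) = -10651/(-7629) + (31 + 159)/(-1978) = -10651*(-1/7629) + 190*(-1/1978) = 10651/7629 - 95/989 = 9809084/7545081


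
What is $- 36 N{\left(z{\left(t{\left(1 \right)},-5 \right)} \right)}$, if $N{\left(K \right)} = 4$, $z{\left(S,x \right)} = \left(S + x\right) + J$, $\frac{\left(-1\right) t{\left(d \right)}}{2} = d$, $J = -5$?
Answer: $-144$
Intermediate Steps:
$t{\left(d \right)} = - 2 d$
$z{\left(S,x \right)} = -5 + S + x$ ($z{\left(S,x \right)} = \left(S + x\right) - 5 = -5 + S + x$)
$- 36 N{\left(z{\left(t{\left(1 \right)},-5 \right)} \right)} = \left(-36\right) 4 = -144$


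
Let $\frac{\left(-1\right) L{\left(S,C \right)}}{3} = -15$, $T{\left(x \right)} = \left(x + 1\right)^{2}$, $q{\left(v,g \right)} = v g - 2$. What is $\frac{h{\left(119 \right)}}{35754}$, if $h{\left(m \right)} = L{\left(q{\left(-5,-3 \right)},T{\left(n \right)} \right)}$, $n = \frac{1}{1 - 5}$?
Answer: $\frac{15}{11918} \approx 0.0012586$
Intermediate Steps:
$q{\left(v,g \right)} = -2 + g v$ ($q{\left(v,g \right)} = g v - 2 = -2 + g v$)
$n = - \frac{1}{4}$ ($n = \frac{1}{-4} = - \frac{1}{4} \approx -0.25$)
$T{\left(x \right)} = \left(1 + x\right)^{2}$
$L{\left(S,C \right)} = 45$ ($L{\left(S,C \right)} = \left(-3\right) \left(-15\right) = 45$)
$h{\left(m \right)} = 45$
$\frac{h{\left(119 \right)}}{35754} = \frac{45}{35754} = 45 \cdot \frac{1}{35754} = \frac{15}{11918}$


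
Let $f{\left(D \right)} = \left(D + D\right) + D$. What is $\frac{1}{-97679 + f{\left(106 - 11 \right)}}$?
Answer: $- \frac{1}{97394} \approx -1.0268 \cdot 10^{-5}$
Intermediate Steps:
$f{\left(D \right)} = 3 D$ ($f{\left(D \right)} = 2 D + D = 3 D$)
$\frac{1}{-97679 + f{\left(106 - 11 \right)}} = \frac{1}{-97679 + 3 \left(106 - 11\right)} = \frac{1}{-97679 + 3 \cdot 95} = \frac{1}{-97679 + 285} = \frac{1}{-97394} = - \frac{1}{97394}$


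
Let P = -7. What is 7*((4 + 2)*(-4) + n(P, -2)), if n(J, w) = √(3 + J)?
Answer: -168 + 14*I ≈ -168.0 + 14.0*I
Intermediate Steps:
7*((4 + 2)*(-4) + n(P, -2)) = 7*((4 + 2)*(-4) + √(3 - 7)) = 7*(6*(-4) + √(-4)) = 7*(-24 + 2*I) = -168 + 14*I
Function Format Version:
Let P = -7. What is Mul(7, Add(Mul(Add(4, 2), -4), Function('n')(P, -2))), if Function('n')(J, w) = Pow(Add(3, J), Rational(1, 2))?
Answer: Add(-168, Mul(14, I)) ≈ Add(-168.00, Mul(14.000, I))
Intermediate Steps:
Mul(7, Add(Mul(Add(4, 2), -4), Function('n')(P, -2))) = Mul(7, Add(Mul(Add(4, 2), -4), Pow(Add(3, -7), Rational(1, 2)))) = Mul(7, Add(Mul(6, -4), Pow(-4, Rational(1, 2)))) = Mul(7, Add(-24, Mul(2, I))) = Add(-168, Mul(14, I))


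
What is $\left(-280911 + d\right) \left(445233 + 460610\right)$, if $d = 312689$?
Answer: $28785878854$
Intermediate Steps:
$\left(-280911 + d\right) \left(445233 + 460610\right) = \left(-280911 + 312689\right) \left(445233 + 460610\right) = 31778 \cdot 905843 = 28785878854$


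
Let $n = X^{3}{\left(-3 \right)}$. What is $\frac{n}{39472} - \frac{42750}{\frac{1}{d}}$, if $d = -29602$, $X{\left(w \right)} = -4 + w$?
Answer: $\frac{49951243655657}{39472} \approx 1.2655 \cdot 10^{9}$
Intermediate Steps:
$n = -343$ ($n = \left(-4 - 3\right)^{3} = \left(-7\right)^{3} = -343$)
$\frac{n}{39472} - \frac{42750}{\frac{1}{d}} = - \frac{343}{39472} - \frac{42750}{\frac{1}{-29602}} = \left(-343\right) \frac{1}{39472} - \frac{42750}{- \frac{1}{29602}} = - \frac{343}{39472} - -1265485500 = - \frac{343}{39472} + 1265485500 = \frac{49951243655657}{39472}$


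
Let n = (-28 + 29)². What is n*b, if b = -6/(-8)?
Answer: ¾ ≈ 0.75000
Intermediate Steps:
n = 1 (n = 1² = 1)
b = ¾ (b = -6*(-⅛) = ¾ ≈ 0.75000)
n*b = 1*(¾) = ¾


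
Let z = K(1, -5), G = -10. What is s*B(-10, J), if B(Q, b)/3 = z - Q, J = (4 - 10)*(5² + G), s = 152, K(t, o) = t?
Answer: 5016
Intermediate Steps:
z = 1
J = -90 (J = (4 - 10)*(5² - 10) = -6*(25 - 10) = -6*15 = -90)
B(Q, b) = 3 - 3*Q (B(Q, b) = 3*(1 - Q) = 3 - 3*Q)
s*B(-10, J) = 152*(3 - 3*(-10)) = 152*(3 + 30) = 152*33 = 5016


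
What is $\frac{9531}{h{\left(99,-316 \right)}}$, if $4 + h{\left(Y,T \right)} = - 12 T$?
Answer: $\frac{9531}{3788} \approx 2.5161$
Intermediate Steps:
$h{\left(Y,T \right)} = -4 - 12 T$
$\frac{9531}{h{\left(99,-316 \right)}} = \frac{9531}{-4 - -3792} = \frac{9531}{-4 + 3792} = \frac{9531}{3788}$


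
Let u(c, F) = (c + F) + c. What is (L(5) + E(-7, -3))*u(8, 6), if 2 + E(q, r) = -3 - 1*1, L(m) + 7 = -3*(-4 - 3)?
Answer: 176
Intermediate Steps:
L(m) = 14 (L(m) = -7 - 3*(-4 - 3) = -7 - 3*(-7) = -7 + 21 = 14)
E(q, r) = -6 (E(q, r) = -2 + (-3 - 1*1) = -2 + (-3 - 1) = -2 - 4 = -6)
u(c, F) = F + 2*c (u(c, F) = (F + c) + c = F + 2*c)
(L(5) + E(-7, -3))*u(8, 6) = (14 - 6)*(6 + 2*8) = 8*(6 + 16) = 8*22 = 176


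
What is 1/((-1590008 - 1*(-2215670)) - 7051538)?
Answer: -1/6425876 ≈ -1.5562e-7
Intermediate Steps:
1/((-1590008 - 1*(-2215670)) - 7051538) = 1/((-1590008 + 2215670) - 7051538) = 1/(625662 - 7051538) = 1/(-6425876) = -1/6425876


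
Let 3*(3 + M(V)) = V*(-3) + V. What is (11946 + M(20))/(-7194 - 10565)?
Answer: -35789/53277 ≈ -0.67175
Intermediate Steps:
M(V) = -3 - 2*V/3 (M(V) = -3 + (V*(-3) + V)/3 = -3 + (-3*V + V)/3 = -3 + (-2*V)/3 = -3 - 2*V/3)
(11946 + M(20))/(-7194 - 10565) = (11946 + (-3 - ⅔*20))/(-7194 - 10565) = (11946 + (-3 - 40/3))/(-17759) = (11946 - 49/3)*(-1/17759) = (35789/3)*(-1/17759) = -35789/53277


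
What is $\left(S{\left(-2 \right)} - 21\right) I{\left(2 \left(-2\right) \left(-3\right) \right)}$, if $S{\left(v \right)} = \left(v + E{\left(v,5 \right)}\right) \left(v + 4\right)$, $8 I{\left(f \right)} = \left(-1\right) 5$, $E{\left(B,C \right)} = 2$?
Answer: $\frac{105}{8} \approx 13.125$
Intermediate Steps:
$I{\left(f \right)} = - \frac{5}{8}$ ($I{\left(f \right)} = \frac{\left(-1\right) 5}{8} = \frac{1}{8} \left(-5\right) = - \frac{5}{8}$)
$S{\left(v \right)} = \left(2 + v\right) \left(4 + v\right)$ ($S{\left(v \right)} = \left(v + 2\right) \left(v + 4\right) = \left(2 + v\right) \left(4 + v\right)$)
$\left(S{\left(-2 \right)} - 21\right) I{\left(2 \left(-2\right) \left(-3\right) \right)} = \left(\left(8 + \left(-2\right)^{2} + 6 \left(-2\right)\right) - 21\right) \left(- \frac{5}{8}\right) = \left(\left(8 + 4 - 12\right) - 21\right) \left(- \frac{5}{8}\right) = \left(0 - 21\right) \left(- \frac{5}{8}\right) = \left(-21\right) \left(- \frac{5}{8}\right) = \frac{105}{8}$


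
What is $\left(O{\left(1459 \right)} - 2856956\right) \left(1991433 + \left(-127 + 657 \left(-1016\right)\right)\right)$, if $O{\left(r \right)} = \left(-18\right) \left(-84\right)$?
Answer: $-3780019634536$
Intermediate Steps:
$O{\left(r \right)} = 1512$
$\left(O{\left(1459 \right)} - 2856956\right) \left(1991433 + \left(-127 + 657 \left(-1016\right)\right)\right) = \left(1512 - 2856956\right) \left(1991433 + \left(-127 + 657 \left(-1016\right)\right)\right) = - 2855444 \left(1991433 - 667639\right) = \left(-2855444\right) 1323794 = -3780019634536$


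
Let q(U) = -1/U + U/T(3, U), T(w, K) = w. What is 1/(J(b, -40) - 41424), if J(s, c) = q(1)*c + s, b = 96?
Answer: -3/123904 ≈ -2.4212e-5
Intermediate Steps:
q(U) = -1/U + U/3
J(s, c) = s - 2*c/3 (J(s, c) = (-1/1 + (1/3)*1)*c + s = (-1*1 + 1/3)*c + s = (-1 + 1/3)*c + s = -2*c/3 + s = s - 2*c/3)
1/(J(b, -40) - 41424) = 1/((96 - 2/3*(-40)) - 41424) = 1/((96 + 80/3) - 41424) = 1/(368/3 - 41424) = 1/(-123904/3) = -3/123904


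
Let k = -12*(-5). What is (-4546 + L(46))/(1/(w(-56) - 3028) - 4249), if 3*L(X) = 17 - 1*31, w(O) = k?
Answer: 40519136/37833099 ≈ 1.0710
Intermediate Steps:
k = 60
w(O) = 60
L(X) = -14/3 (L(X) = (17 - 1*31)/3 = (17 - 31)/3 = (1/3)*(-14) = -14/3)
(-4546 + L(46))/(1/(w(-56) - 3028) - 4249) = (-4546 - 14/3)/(1/(60 - 3028) - 4249) = -13652/(3*(1/(-2968) - 4249)) = -13652/(3*(-1/2968 - 4249)) = -13652/(3*(-12611033/2968)) = -13652/3*(-2968/12611033) = 40519136/37833099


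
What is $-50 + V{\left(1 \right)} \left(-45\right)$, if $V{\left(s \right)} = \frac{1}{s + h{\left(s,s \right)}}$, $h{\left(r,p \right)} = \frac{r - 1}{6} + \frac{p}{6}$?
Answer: $- \frac{620}{7} \approx -88.571$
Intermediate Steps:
$h{\left(r,p \right)} = - \frac{1}{6} + \frac{p}{6} + \frac{r}{6}$ ($h{\left(r,p \right)} = \left(-1 + r\right) \frac{1}{6} + p \frac{1}{6} = \left(- \frac{1}{6} + \frac{r}{6}\right) + \frac{p}{6} = - \frac{1}{6} + \frac{p}{6} + \frac{r}{6}$)
$V{\left(s \right)} = \frac{1}{- \frac{1}{6} + \frac{4 s}{3}}$ ($V{\left(s \right)} = \frac{1}{s + \left(- \frac{1}{6} + \frac{s}{6} + \frac{s}{6}\right)} = \frac{1}{s + \left(- \frac{1}{6} + \frac{s}{3}\right)} = \frac{1}{- \frac{1}{6} + \frac{4 s}{3}}$)
$-50 + V{\left(1 \right)} \left(-45\right) = -50 + \frac{6}{-1 + 8 \cdot 1} \left(-45\right) = -50 + \frac{6}{-1 + 8} \left(-45\right) = -50 + \frac{6}{7} \left(-45\right) = -50 - \frac{270}{7} = - \frac{620}{7}$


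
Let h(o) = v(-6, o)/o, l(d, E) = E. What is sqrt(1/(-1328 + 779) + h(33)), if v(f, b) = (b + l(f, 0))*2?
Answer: sqrt(66917)/183 ≈ 1.4136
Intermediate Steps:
v(f, b) = 2*b (v(f, b) = (b + 0)*2 = b*2 = 2*b)
h(o) = 2 (h(o) = (2*o)/o = 2)
sqrt(1/(-1328 + 779) + h(33)) = sqrt(1/(-1328 + 779) + 2) = sqrt(1/(-549) + 2) = sqrt(-1/549 + 2) = sqrt(1097/549) = sqrt(66917)/183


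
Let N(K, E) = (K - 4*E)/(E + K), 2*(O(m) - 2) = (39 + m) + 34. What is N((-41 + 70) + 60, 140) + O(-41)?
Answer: 3651/229 ≈ 15.943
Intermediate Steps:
O(m) = 77/2 + m/2 (O(m) = 2 + ((39 + m) + 34)/2 = 2 + (73 + m)/2 = 2 + (73/2 + m/2) = 77/2 + m/2)
N(K, E) = (K - 4*E)/(E + K)
N((-41 + 70) + 60, 140) + O(-41) = (((-41 + 70) + 60) - 4*140)/(140 + ((-41 + 70) + 60)) + (77/2 + (½)*(-41)) = ((29 + 60) - 560)/(140 + (29 + 60)) + (77/2 - 41/2) = (89 - 560)/(140 + 89) + 18 = -471/229 + 18 = 3651/229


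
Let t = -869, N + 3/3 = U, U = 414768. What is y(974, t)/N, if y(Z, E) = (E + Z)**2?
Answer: 11025/414767 ≈ 0.026581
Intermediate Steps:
N = 414767 (N = -1 + 414768 = 414767)
y(974, t)/N = (-869 + 974)**2/414767 = 105**2*(1/414767) = 11025*(1/414767) = 11025/414767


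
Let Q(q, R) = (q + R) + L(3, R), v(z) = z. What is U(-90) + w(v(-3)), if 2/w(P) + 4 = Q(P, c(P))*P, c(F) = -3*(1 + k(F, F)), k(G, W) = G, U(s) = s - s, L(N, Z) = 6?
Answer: -2/31 ≈ -0.064516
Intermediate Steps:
U(s) = 0
c(F) = -3 - 3*F (c(F) = -3*(1 + F) = -3 - 3*F)
Q(q, R) = 6 + R + q (Q(q, R) = (q + R) + 6 = (R + q) + 6 = 6 + R + q)
w(P) = 2/(-4 + P*(3 - 2*P)) (w(P) = 2/(-4 + (6 + (-3 - 3*P) + P)*P) = 2/(-4 + (3 - 2*P)*P) = 2/(-4 + P*(3 - 2*P)))
U(-90) + w(v(-3)) = 0 + 2/(-4 - 3*(3 - 2*(-3))) = 0 + 2/(-4 - 3*(3 + 6)) = 0 + 2/(-4 - 3*9) = 0 + 2/(-4 - 27) = 0 + 2/(-31) = 0 + 2*(-1/31) = 0 - 2/31 = -2/31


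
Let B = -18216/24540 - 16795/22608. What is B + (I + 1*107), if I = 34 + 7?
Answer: 6773872561/46233360 ≈ 146.51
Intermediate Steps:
I = 41
B = -68664719/46233360 (B = -18216*1/24540 - 16795*1/22608 = -1518/2045 - 16795/22608 = -68664719/46233360 ≈ -1.4852)
B + (I + 1*107) = -68664719/46233360 + (41 + 1*107) = -68664719/46233360 + (41 + 107) = -68664719/46233360 + 148 = 6773872561/46233360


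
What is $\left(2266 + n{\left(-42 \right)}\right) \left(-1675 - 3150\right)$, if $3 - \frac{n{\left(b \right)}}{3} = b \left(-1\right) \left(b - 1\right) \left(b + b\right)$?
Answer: $2184938525$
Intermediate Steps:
$n{\left(b \right)} = 9 + 6 b^{2} \left(-1 + b\right)$ ($n{\left(b \right)} = 9 - 3 b \left(-1\right) \left(b - 1\right) \left(b + b\right) = 9 - 3 - b \left(-1 + b\right) 2 b = 9 - 3 - b 2 b \left(-1 + b\right) = 9 - 3 \left(- 2 b^{2} \left(-1 + b\right)\right) = 9 + 6 b^{2} \left(-1 + b\right)$)
$\left(2266 + n{\left(-42 \right)}\right) \left(-1675 - 3150\right) = \left(2266 + \left(9 - 6 \left(-42\right)^{2} + 6 \left(-42\right)^{3}\right)\right) \left(-1675 - 3150\right) = \left(2266 + \left(9 - 10584 + 6 \left(-74088\right)\right)\right) \left(-4825\right) = \left(2266 - 455103\right) \left(-4825\right) = \left(-452837\right) \left(-4825\right) = 2184938525$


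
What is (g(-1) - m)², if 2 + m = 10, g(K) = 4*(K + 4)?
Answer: 16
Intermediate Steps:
g(K) = 16 + 4*K (g(K) = 4*(4 + K) = 16 + 4*K)
m = 8 (m = -2 + 10 = 8)
(g(-1) - m)² = ((16 + 4*(-1)) - 1*8)² = ((16 - 4) - 8)² = (12 - 8)² = 4² = 16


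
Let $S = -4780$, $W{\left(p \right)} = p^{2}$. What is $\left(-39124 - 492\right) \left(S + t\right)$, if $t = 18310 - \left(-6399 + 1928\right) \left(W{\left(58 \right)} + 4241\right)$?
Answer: $-1347557453760$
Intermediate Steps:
$t = 34020265$ ($t = 18310 - \left(-6399 + 1928\right) \left(58^{2} + 4241\right) = 18310 - - 4471 \left(3364 + 4241\right) = 18310 - \left(-4471\right) 7605 = 18310 - -34001955 = 18310 + 34001955 = 34020265$)
$\left(-39124 - 492\right) \left(S + t\right) = \left(-39124 - 492\right) \left(-4780 + 34020265\right) = \left(-39616\right) 34015485 = -1347557453760$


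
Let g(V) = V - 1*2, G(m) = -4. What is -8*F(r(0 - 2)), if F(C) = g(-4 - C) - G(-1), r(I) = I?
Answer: 0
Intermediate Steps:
g(V) = -2 + V (g(V) = V - 2 = -2 + V)
F(C) = -2 - C (F(C) = (-2 + (-4 - C)) - 1*(-4) = (-6 - C) + 4 = -2 - C)
-8*F(r(0 - 2)) = -8*(-2 - (0 - 2)) = -8*(-2 - 1*(-2)) = -8*(-2 + 2) = -8*0 = 0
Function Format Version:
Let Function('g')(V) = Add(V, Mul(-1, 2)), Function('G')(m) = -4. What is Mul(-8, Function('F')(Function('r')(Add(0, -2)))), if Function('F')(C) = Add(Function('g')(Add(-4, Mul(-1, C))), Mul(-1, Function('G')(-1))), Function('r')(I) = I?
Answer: 0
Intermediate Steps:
Function('g')(V) = Add(-2, V) (Function('g')(V) = Add(V, -2) = Add(-2, V))
Function('F')(C) = Add(-2, Mul(-1, C)) (Function('F')(C) = Add(Add(-2, Add(-4, Mul(-1, C))), Mul(-1, -4)) = Add(Add(-6, Mul(-1, C)), 4) = Add(-2, Mul(-1, C)))
Mul(-8, Function('F')(Function('r')(Add(0, -2)))) = Mul(-8, Add(-2, Mul(-1, Add(0, -2)))) = Mul(-8, Add(-2, Mul(-1, -2))) = Mul(-8, Add(-2, 2)) = Mul(-8, 0) = 0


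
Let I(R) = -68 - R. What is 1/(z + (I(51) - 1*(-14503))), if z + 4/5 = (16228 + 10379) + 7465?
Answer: 5/242276 ≈ 2.0638e-5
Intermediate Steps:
z = 170356/5 (z = -⅘ + ((16228 + 10379) + 7465) = -⅘ + (26607 + 7465) = -⅘ + 34072 = 170356/5 ≈ 34071.)
1/(z + (I(51) - 1*(-14503))) = 1/(170356/5 + ((-68 - 1*51) - 1*(-14503))) = 1/(170356/5 + ((-68 - 51) + 14503)) = 1/(170356/5 + (-119 + 14503)) = 1/(170356/5 + 14384) = 1/(242276/5) = 5/242276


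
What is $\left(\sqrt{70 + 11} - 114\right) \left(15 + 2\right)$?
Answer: $-1785$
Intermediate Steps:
$\left(\sqrt{70 + 11} - 114\right) \left(15 + 2\right) = \left(\sqrt{81} - 114\right) 17 = \left(9 - 114\right) 17 = \left(-105\right) 17 = -1785$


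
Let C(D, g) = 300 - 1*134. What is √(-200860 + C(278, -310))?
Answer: I*√200694 ≈ 447.99*I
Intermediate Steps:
C(D, g) = 166 (C(D, g) = 300 - 134 = 166)
√(-200860 + C(278, -310)) = √(-200860 + 166) = √(-200694) = I*√200694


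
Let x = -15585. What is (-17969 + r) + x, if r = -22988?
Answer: -56542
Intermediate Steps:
(-17969 + r) + x = (-17969 - 22988) - 15585 = -40957 - 15585 = -56542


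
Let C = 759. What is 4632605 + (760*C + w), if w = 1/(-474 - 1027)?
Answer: 7819376944/1501 ≈ 5.2094e+6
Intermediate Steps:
w = -1/1501 (w = 1/(-1501) = -1/1501 ≈ -0.00066622)
4632605 + (760*C + w) = 4632605 + (760*759 - 1/1501) = 4632605 + (576840 - 1/1501) = 4632605 + 865836839/1501 = 7819376944/1501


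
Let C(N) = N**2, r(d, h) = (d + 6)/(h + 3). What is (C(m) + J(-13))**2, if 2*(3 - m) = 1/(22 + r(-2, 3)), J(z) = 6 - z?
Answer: 265687671601/342102016 ≈ 776.63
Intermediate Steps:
r(d, h) = (6 + d)/(3 + h)
m = 405/136 (m = 3 - 1/(2*(22 + (6 - 2)/(3 + 3))) = 3 - 1/(2*(22 + 4/6)) = 3 - 1/(2*(22 + (1/6)*4)) = 3 - 1/(2*(22 + 2/3)) = 3 - 1/(2*68/3) = 3 - 1/2*3/68 = 3 - 3/136 = 405/136 ≈ 2.9779)
(C(m) + J(-13))**2 = ((405/136)**2 + (6 - 1*(-13)))**2 = (164025/18496 + (6 + 13))**2 = (164025/18496 + 19)**2 = (515449/18496)**2 = 265687671601/342102016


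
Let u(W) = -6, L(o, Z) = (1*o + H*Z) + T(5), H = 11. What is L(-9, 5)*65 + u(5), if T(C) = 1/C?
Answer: 2997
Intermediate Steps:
T(C) = 1/C
L(o, Z) = 1/5 + o + 11*Z (L(o, Z) = (1*o + 11*Z) + 1/5 = (o + 11*Z) + 1/5 = 1/5 + o + 11*Z)
L(-9, 5)*65 + u(5) = (1/5 - 9 + 11*5)*65 - 6 = (1/5 - 9 + 55)*65 - 6 = (231/5)*65 - 6 = 3003 - 6 = 2997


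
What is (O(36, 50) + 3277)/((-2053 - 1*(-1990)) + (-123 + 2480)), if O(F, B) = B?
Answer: 3327/2294 ≈ 1.4503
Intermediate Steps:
(O(36, 50) + 3277)/((-2053 - 1*(-1990)) + (-123 + 2480)) = (50 + 3277)/((-2053 - 1*(-1990)) + (-123 + 2480)) = 3327/((-2053 + 1990) + 2357) = 3327/(-63 + 2357) = 3327/2294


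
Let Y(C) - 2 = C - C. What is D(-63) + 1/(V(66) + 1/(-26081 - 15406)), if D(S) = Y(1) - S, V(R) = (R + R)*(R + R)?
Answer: 46986558142/722869487 ≈ 65.000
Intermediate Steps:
V(R) = 4*R**2 (V(R) = (2*R)*(2*R) = 4*R**2)
Y(C) = 2 (Y(C) = 2 + (C - C) = 2 + 0 = 2)
D(S) = 2 - S
D(-63) + 1/(V(66) + 1/(-26081 - 15406)) = (2 - 1*(-63)) + 1/(4*66**2 + 1/(-26081 - 15406)) = (2 + 63) + 1/(4*4356 + 1/(-41487)) = 65 + 1/(17424 - 1/41487) = 65 + 1/(722869487/41487) = 65 + 41487/722869487 = 46986558142/722869487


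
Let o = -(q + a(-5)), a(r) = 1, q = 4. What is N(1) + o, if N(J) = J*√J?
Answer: -4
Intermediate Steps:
N(J) = J^(3/2)
o = -5 (o = -(4 + 1) = -1*5 = -5)
N(1) + o = 1^(3/2) - 5 = 1 - 5 = -4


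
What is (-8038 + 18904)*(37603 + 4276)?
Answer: 455057214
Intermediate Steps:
(-8038 + 18904)*(37603 + 4276) = 10866*41879 = 455057214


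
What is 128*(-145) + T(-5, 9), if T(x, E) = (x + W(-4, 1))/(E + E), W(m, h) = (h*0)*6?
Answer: -334085/18 ≈ -18560.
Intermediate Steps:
W(m, h) = 0 (W(m, h) = 0*6 = 0)
T(x, E) = x/(2*E) (T(x, E) = (x + 0)/(E + E) = x/((2*E)) = x*(1/(2*E)) = x/(2*E))
128*(-145) + T(-5, 9) = 128*(-145) + (½)*(-5)/9 = -18560 + (½)*(-5)*(⅑) = -18560 - 5/18 = -334085/18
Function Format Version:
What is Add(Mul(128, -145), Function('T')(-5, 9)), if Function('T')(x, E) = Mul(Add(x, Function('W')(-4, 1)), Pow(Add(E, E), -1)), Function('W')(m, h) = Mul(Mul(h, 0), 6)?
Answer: Rational(-334085, 18) ≈ -18560.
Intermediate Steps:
Function('W')(m, h) = 0 (Function('W')(m, h) = Mul(0, 6) = 0)
Function('T')(x, E) = Mul(Rational(1, 2), x, Pow(E, -1)) (Function('T')(x, E) = Mul(Add(x, 0), Pow(Add(E, E), -1)) = Mul(x, Pow(Mul(2, E), -1)) = Mul(x, Mul(Rational(1, 2), Pow(E, -1))) = Mul(Rational(1, 2), x, Pow(E, -1)))
Add(Mul(128, -145), Function('T')(-5, 9)) = Add(Mul(128, -145), Mul(Rational(1, 2), -5, Pow(9, -1))) = Add(-18560, Mul(Rational(1, 2), -5, Rational(1, 9))) = Add(-18560, Rational(-5, 18)) = Rational(-334085, 18)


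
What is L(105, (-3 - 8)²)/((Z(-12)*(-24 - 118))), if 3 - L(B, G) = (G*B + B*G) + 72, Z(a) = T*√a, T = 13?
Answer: -8493*I*√3/3692 ≈ -3.9844*I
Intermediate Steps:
Z(a) = 13*√a
L(B, G) = -69 - 2*B*G (L(B, G) = 3 - ((G*B + B*G) + 72) = 3 - ((B*G + B*G) + 72) = 3 - (2*B*G + 72) = 3 - (72 + 2*B*G) = 3 + (-72 - 2*B*G) = -69 - 2*B*G)
L(105, (-3 - 8)²)/((Z(-12)*(-24 - 118))) = (-69 - 2*105*(-3 - 8)²)/(((13*√(-12))*(-24 - 118))) = (-69 - 2*105*(-11)²)/(((13*(2*I*√3))*(-142))) = (-69 - 2*105*121)/(((26*I*√3)*(-142))) = (-69 - 25410)/((-3692*I*√3)) = -8493*I*√3/3692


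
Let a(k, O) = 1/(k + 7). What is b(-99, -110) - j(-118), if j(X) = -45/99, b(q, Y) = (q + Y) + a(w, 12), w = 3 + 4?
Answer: -32105/154 ≈ -208.47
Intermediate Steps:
w = 7
a(k, O) = 1/(7 + k)
b(q, Y) = 1/14 + Y + q (b(q, Y) = (q + Y) + 1/(7 + 7) = (Y + q) + 1/14 = 1/14 + Y + q)
j(X) = -5/11 (j(X) = -45*1/99 = -5/11)
b(-99, -110) - j(-118) = (1/14 - 110 - 99) - 1*(-5/11) = -2925/14 + 5/11 = -32105/154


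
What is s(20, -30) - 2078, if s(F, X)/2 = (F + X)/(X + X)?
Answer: -6233/3 ≈ -2077.7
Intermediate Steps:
s(F, X) = (F + X)/X (s(F, X) = 2*((F + X)/(X + X)) = 2*((F + X)/((2*X))) = 2*((F + X)*(1/(2*X))) = 2*((F + X)/(2*X)) = (F + X)/X)
s(20, -30) - 2078 = (20 - 30)/(-30) - 2078 = -1/30*(-10) - 2078 = 1/3 - 2078 = -6233/3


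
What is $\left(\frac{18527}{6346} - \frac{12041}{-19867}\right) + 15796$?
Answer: $\frac{1991940699767}{126075982} \approx 15800.0$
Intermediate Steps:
$\left(\frac{18527}{6346} - \frac{12041}{-19867}\right) + 15796 = \left(18527 \cdot \frac{1}{6346} - - \frac{12041}{19867}\right) + 15796 = \left(\frac{18527}{6346} + \frac{12041}{19867}\right) + 15796 = \frac{444488095}{126075982} + 15796 = \frac{1991940699767}{126075982}$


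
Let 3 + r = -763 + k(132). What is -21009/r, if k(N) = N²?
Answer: -21009/16658 ≈ -1.2612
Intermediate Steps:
r = 16658 (r = -3 + (-763 + 132²) = -3 + (-763 + 17424) = -3 + 16661 = 16658)
-21009/r = -21009/16658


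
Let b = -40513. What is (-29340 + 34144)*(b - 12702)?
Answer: -255644860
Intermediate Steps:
(-29340 + 34144)*(b - 12702) = (-29340 + 34144)*(-40513 - 12702) = 4804*(-53215) = -255644860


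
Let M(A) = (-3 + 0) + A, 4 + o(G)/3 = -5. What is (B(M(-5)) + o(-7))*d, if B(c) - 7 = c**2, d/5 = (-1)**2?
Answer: 220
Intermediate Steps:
o(G) = -27 (o(G) = -12 + 3*(-5) = -12 - 15 = -27)
d = 5 (d = 5*(-1)**2 = 5*1 = 5)
M(A) = -3 + A
B(c) = 7 + c**2
(B(M(-5)) + o(-7))*d = ((7 + (-3 - 5)**2) - 27)*5 = ((7 + (-8)**2) - 27)*5 = ((7 + 64) - 27)*5 = (71 - 27)*5 = 44*5 = 220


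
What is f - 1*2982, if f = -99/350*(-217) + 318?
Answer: -130131/50 ≈ -2602.6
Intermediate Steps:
f = 18969/50 (f = -99*1/350*(-217) + 318 = -99/350*(-217) + 318 = 3069/50 + 318 = 18969/50 ≈ 379.38)
f - 1*2982 = 18969/50 - 1*2982 = 18969/50 - 2982 = -130131/50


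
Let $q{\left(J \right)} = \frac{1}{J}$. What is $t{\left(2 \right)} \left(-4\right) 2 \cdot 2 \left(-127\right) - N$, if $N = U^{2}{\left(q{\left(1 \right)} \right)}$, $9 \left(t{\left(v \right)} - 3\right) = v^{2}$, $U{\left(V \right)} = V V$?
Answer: $\frac{62983}{9} \approx 6998.1$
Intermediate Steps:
$U{\left(V \right)} = V^{2}$
$t{\left(v \right)} = 3 + \frac{v^{2}}{9}$
$N = 1$ ($N = \left(\left(1^{-1}\right)^{2}\right)^{2} = \left(1^{2}\right)^{2} = 1^{2} = 1$)
$t{\left(2 \right)} \left(-4\right) 2 \cdot 2 \left(-127\right) - N = \left(3 + \frac{2^{2}}{9}\right) \left(-4\right) 2 \cdot 2 \left(-127\right) - 1 = \left(3 + \frac{1}{9} \cdot 4\right) \left(\left(-8\right) 2\right) \left(-127\right) - 1 = \left(3 + \frac{4}{9}\right) \left(-16\right) \left(-127\right) - 1 = \frac{31}{9} \left(-16\right) \left(-127\right) - 1 = \left(- \frac{496}{9}\right) \left(-127\right) - 1 = \frac{62992}{9} - 1 = \frac{62983}{9}$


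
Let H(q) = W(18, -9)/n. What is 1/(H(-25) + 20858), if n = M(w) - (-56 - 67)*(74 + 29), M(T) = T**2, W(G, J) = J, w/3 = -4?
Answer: 4271/89084515 ≈ 4.7943e-5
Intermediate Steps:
w = -12 (w = 3*(-4) = -12)
n = 12813 (n = (-12)**2 - (-56 - 67)*(74 + 29) = 144 - (-123)*103 = 144 - 1*(-12669) = 144 + 12669 = 12813)
H(q) = -3/4271 (H(q) = -9/12813 = -9*1/12813 = -3/4271)
1/(H(-25) + 20858) = 1/(-3/4271 + 20858) = 1/(89084515/4271) = 4271/89084515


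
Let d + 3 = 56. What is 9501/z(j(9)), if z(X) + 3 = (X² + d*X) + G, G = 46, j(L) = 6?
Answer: 9501/397 ≈ 23.932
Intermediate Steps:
d = 53 (d = -3 + 56 = 53)
z(X) = 43 + X² + 53*X (z(X) = -3 + ((X² + 53*X) + 46) = -3 + (46 + X² + 53*X) = 43 + X² + 53*X)
9501/z(j(9)) = 9501/(43 + 6² + 53*6) = 9501/(43 + 36 + 318) = 9501/397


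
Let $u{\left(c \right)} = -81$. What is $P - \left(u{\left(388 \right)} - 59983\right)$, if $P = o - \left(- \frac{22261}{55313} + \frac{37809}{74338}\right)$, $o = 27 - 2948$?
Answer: $\frac{234963453431543}{4111857794} \approx 57143.0$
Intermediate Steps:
$o = -2921$ ($o = 27 - 2948 = -2921$)
$P = - \frac{12011173107273}{4111857794}$ ($P = -2921 - \left(- \frac{22261}{55313} + \frac{37809}{74338}\right) = -2921 - \frac{436490999}{4111857794} = - \frac{12011173107273}{4111857794} \approx -2921.1$)
$P - \left(u{\left(388 \right)} - 59983\right) = - \frac{12011173107273}{4111857794} - \left(-81 - 59983\right) = - \frac{12011173107273}{4111857794} - -60064 = - \frac{12011173107273}{4111857794} + 60064 = \frac{234963453431543}{4111857794}$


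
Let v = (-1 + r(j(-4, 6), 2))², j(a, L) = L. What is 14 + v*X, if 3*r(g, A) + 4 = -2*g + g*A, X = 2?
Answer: 224/9 ≈ 24.889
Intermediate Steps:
r(g, A) = -4/3 - 2*g/3 + A*g/3 (r(g, A) = -4/3 + (-2*g + g*A)/3 = -4/3 + (-2*g + A*g)/3 = -4/3 + (-2*g/3 + A*g/3) = -4/3 - 2*g/3 + A*g/3)
v = 49/9 (v = (-1 + (-4/3 - ⅔*6 + (⅓)*2*6))² = (-1 + (-4/3 - 4 + 4))² = (-1 - 4/3)² = (-7/3)² = 49/9 ≈ 5.4444)
14 + v*X = 14 + (49/9)*2 = 14 + 98/9 = 224/9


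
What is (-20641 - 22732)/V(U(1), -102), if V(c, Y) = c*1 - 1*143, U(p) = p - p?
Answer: 3943/13 ≈ 303.31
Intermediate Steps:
U(p) = 0
V(c, Y) = -143 + c (V(c, Y) = c - 143 = -143 + c)
(-20641 - 22732)/V(U(1), -102) = (-20641 - 22732)/(-143 + 0) = -43373/(-143) = -43373*(-1/143) = 3943/13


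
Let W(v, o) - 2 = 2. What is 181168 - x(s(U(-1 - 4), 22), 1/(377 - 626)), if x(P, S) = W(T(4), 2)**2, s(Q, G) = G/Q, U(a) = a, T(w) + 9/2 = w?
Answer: 181152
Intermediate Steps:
T(w) = -9/2 + w
W(v, o) = 4 (W(v, o) = 2 + 2 = 4)
x(P, S) = 16 (x(P, S) = 4**2 = 16)
181168 - x(s(U(-1 - 4), 22), 1/(377 - 626)) = 181168 - 1*16 = 181168 - 16 = 181152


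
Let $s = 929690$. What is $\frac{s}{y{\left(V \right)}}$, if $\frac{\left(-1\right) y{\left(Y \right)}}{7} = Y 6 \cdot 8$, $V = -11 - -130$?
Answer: $- \frac{464845}{19992} \approx -23.252$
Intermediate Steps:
$V = 119$ ($V = -11 + 130 = 119$)
$y{\left(Y \right)} = - 336 Y$ ($y{\left(Y \right)} = - 7 Y 6 \cdot 8 = - 7 \cdot 6 Y 8 = - 7 \cdot 48 Y = - 336 Y$)
$\frac{s}{y{\left(V \right)}} = \frac{929690}{\left(-336\right) 119} = \frac{929690}{-39984} = 929690 \left(- \frac{1}{39984}\right) = - \frac{464845}{19992}$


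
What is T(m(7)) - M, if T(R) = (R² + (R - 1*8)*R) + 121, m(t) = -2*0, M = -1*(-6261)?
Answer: -6140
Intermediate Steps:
M = 6261
m(t) = 0
T(R) = 121 + R² + R*(-8 + R) (T(R) = (R² + (R - 8)*R) + 121 = (R² + (-8 + R)*R) + 121 = (R² + R*(-8 + R)) + 121 = 121 + R² + R*(-8 + R))
T(m(7)) - M = (121 - 8*0 + 2*0²) - 1*6261 = (121 + 0 + 2*0) - 6261 = (121 + 0 + 0) - 6261 = 121 - 6261 = -6140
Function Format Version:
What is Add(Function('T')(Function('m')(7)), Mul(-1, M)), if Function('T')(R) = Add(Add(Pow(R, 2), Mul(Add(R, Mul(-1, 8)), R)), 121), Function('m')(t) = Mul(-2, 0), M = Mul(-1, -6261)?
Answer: -6140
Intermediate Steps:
M = 6261
Function('m')(t) = 0
Function('T')(R) = Add(121, Pow(R, 2), Mul(R, Add(-8, R))) (Function('T')(R) = Add(Add(Pow(R, 2), Mul(Add(R, -8), R)), 121) = Add(Add(Pow(R, 2), Mul(Add(-8, R), R)), 121) = Add(Add(Pow(R, 2), Mul(R, Add(-8, R))), 121) = Add(121, Pow(R, 2), Mul(R, Add(-8, R))))
Add(Function('T')(Function('m')(7)), Mul(-1, M)) = Add(Add(121, Mul(-8, 0), Mul(2, Pow(0, 2))), Mul(-1, 6261)) = Add(Add(121, 0, Mul(2, 0)), -6261) = Add(Add(121, 0, 0), -6261) = Add(121, -6261) = -6140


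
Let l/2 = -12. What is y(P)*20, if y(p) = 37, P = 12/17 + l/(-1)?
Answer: 740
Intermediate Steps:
l = -24 (l = 2*(-12) = -24)
P = 420/17 (P = 12/17 - 24/(-1) = 12*(1/17) - 24*(-1) = 12/17 + 24 = 420/17 ≈ 24.706)
y(P)*20 = 37*20 = 740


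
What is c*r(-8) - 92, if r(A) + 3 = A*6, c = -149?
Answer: 7507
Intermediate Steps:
r(A) = -3 + 6*A (r(A) = -3 + A*6 = -3 + 6*A)
c*r(-8) - 92 = -149*(-3 + 6*(-8)) - 92 = -149*(-3 - 48) - 92 = -149*(-51) - 92 = 7599 - 92 = 7507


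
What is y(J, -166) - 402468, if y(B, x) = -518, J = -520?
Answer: -402986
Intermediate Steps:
y(J, -166) - 402468 = -518 - 402468 = -402986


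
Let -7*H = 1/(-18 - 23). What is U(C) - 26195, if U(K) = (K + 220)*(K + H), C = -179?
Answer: -234737/7 ≈ -33534.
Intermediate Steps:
H = 1/287 (H = -1/(7*(-18 - 23)) = -⅐/(-41) = -⅐*(-1/41) = 1/287 ≈ 0.0034843)
U(K) = (220 + K)*(1/287 + K) (U(K) = (K + 220)*(K + 1/287) = (220 + K)*(1/287 + K))
U(C) - 26195 = (220/287 + (-179)² + (63141/287)*(-179)) - 26195 = (220/287 + 32041 - 11302239/287) - 26195 = -51372/7 - 26195 = -234737/7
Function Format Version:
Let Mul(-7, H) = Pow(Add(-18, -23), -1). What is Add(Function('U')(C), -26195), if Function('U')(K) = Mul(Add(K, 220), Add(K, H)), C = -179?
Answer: Rational(-234737, 7) ≈ -33534.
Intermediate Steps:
H = Rational(1, 287) (H = Mul(Rational(-1, 7), Pow(Add(-18, -23), -1)) = Mul(Rational(-1, 7), Pow(-41, -1)) = Mul(Rational(-1, 7), Rational(-1, 41)) = Rational(1, 287) ≈ 0.0034843)
Function('U')(K) = Mul(Add(220, K), Add(Rational(1, 287), K)) (Function('U')(K) = Mul(Add(K, 220), Add(K, Rational(1, 287))) = Mul(Add(220, K), Add(Rational(1, 287), K)))
Add(Function('U')(C), -26195) = Add(Add(Rational(220, 287), Pow(-179, 2), Mul(Rational(63141, 287), -179)), -26195) = Add(Add(Rational(220, 287), 32041, Rational(-11302239, 287)), -26195) = Add(Rational(-51372, 7), -26195) = Rational(-234737, 7)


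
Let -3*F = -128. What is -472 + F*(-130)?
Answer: -18056/3 ≈ -6018.7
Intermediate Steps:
F = 128/3 (F = -⅓*(-128) = 128/3 ≈ 42.667)
-472 + F*(-130) = -472 + (128/3)*(-130) = -472 - 16640/3 = -18056/3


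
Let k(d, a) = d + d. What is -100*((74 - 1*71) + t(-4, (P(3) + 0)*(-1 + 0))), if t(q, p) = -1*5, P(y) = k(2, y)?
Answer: 200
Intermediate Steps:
k(d, a) = 2*d
P(y) = 4 (P(y) = 2*2 = 4)
t(q, p) = -5
-100*((74 - 1*71) + t(-4, (P(3) + 0)*(-1 + 0))) = -100*((74 - 1*71) - 5) = -100*((74 - 71) - 5) = -100*(3 - 5) = -100*(-2) = 200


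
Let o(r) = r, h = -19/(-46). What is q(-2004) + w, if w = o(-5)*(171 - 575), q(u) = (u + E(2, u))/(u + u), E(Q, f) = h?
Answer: 372515525/184368 ≈ 2020.5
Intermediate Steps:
h = 19/46 (h = -19*(-1/46) = 19/46 ≈ 0.41304)
E(Q, f) = 19/46
q(u) = (19/46 + u)/(2*u) (q(u) = (u + 19/46)/(u + u) = (19/46 + u)/((2*u)) = (19/46 + u)*(1/(2*u)) = (19/46 + u)/(2*u))
w = 2020 (w = -5*(171 - 575) = -5*(-404) = 2020)
q(-2004) + w = (1/92)*(19 + 46*(-2004))/(-2004) + 2020 = (1/92)*(-1/2004)*(19 - 92184) + 2020 = (1/92)*(-1/2004)*(-92165) + 2020 = 92165/184368 + 2020 = 372515525/184368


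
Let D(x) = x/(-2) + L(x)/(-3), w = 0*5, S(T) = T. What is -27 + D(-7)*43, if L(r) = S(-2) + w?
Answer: 913/6 ≈ 152.17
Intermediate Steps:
w = 0
L(r) = -2 (L(r) = -2 + 0 = -2)
D(x) = 2/3 - x/2 (D(x) = x/(-2) - 2/(-3) = x*(-1/2) - 2*(-1/3) = -x/2 + 2/3 = 2/3 - x/2)
-27 + D(-7)*43 = -27 + (2/3 - 1/2*(-7))*43 = -27 + (2/3 + 7/2)*43 = -27 + (25/6)*43 = -27 + 1075/6 = 913/6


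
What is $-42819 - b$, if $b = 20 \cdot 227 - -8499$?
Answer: $-55858$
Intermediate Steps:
$b = 13039$ ($b = 4540 + 8499 = 13039$)
$-42819 - b = -42819 - 13039 = -55858$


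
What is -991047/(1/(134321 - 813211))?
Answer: 672811897830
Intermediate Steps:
-991047/(1/(134321 - 813211)) = -991047/(1/(-678890)) = -991047/(-1/678890) = -991047*(-678890) = 672811897830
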